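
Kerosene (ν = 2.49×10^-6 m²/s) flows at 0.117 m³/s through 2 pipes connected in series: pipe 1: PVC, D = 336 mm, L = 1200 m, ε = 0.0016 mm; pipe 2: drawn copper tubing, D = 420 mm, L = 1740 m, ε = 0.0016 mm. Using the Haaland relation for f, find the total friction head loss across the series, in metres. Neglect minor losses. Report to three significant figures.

Pipe 1: V = 1.320 m/s, Re = 1.78×10^5, ε/D = 4.76×10^-6, f = 0.01588, h_1 = f(L/D)V²/2g = 5.033 m
Pipe 2: V = 0.8445 m/s, Re = 1.42×10^5, ε/D = 3.81×10^-6, f = 0.01659, h_2 = f(L/D)V²/2g = 2.499 m
Series → Q common, losses add: H = Σh = 7.532 m

H ≈ 7.53 m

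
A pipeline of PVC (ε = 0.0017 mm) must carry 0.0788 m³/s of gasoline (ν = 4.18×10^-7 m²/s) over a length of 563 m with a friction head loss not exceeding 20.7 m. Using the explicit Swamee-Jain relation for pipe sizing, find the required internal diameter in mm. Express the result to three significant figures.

Swamee-Jain (Type III): D = 0.66·[ε^1.25·(LQ²/(gh_f))^4.75 + ν·Q^9.4·(L/(gh_f))^5.2]^0.04
LQ²/(gh_f) = 0.01722; L/(gh_f) = 2.772
Term 1 = ε^1.25·(…)^4.75 = 2.56×10^-16; Term 2 = ν·Q^9.4·(…)^5.2 = 3.56×10^-15
D = 0.66·(2.56×10^-16 + 3.56×10^-15)^0.04 = 0.1749 m = 175 mm
Check: V = 3.28 m/s, Re = 1.37×10^6, f = 0.01130, h_f = 19.9 m ≈ 20.7 m ✓

D ≈ 175 mm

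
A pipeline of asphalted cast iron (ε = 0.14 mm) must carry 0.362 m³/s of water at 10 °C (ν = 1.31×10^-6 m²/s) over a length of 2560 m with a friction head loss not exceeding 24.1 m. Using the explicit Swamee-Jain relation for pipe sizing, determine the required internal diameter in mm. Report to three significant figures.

Swamee-Jain (Type III): D = 0.66·[ε^1.25·(LQ²/(gh_f))^4.75 + ν·Q^9.4·(L/(gh_f))^5.2]^0.04
LQ²/(gh_f) = 1.419; L/(gh_f) = 10.83
Term 1 = ε^1.25·(…)^4.75 = 8.03×10^-5; Term 2 = ν·Q^9.4·(…)^5.2 = 2.23×10^-5
D = 0.66·(8.03×10^-5 + 2.23×10^-5)^0.04 = 0.4571 m = 457 mm
Check: V = 2.21 m/s, Re = 7.70×10^5, f = 0.01601, h_f = 22.2 m ≈ 24.1 m ✓

D ≈ 457 mm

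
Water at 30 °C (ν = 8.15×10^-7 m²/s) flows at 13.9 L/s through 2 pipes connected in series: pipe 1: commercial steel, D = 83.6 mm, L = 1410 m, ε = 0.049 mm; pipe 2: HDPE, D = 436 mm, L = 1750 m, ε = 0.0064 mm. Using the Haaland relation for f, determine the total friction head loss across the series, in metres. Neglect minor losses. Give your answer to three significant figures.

Pipe 1: V = 2.532 m/s, Re = 2.60×10^5, ε/D = 5.86×10^-4, f = 0.01872, h_1 = f(L/D)V²/2g = 103.2 m
Pipe 2: V = 0.09310 m/s, Re = 4.98×10^4, ε/D = 1.47×10^-5, f = 0.02077, h_2 = f(L/D)V²/2g = 0.03682 m
Series → Q common, losses add: H = Σh = 103.2 m

H ≈ 103 m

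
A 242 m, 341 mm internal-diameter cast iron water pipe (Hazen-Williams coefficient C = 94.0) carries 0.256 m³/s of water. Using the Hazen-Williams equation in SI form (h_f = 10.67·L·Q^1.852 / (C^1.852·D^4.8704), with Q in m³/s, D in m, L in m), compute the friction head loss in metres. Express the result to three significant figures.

h_f = 10.67·242·0.256^1.852 / (94.0^1.852·0.341^4.8704) = 8.659 m

h_f ≈ 8.66 m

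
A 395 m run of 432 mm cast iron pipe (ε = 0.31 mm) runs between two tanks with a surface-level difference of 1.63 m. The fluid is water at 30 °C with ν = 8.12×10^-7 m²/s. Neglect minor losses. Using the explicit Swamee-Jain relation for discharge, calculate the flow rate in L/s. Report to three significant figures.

Swamee-Jain (Type II): Q = -0.965·√(gD⁵h_f/L)·ln[ε/(3.7D) + √(3.17ν²L/(gD³h_f))]
√(gD⁵h_f/L) = √(9.81·0.432⁵·1.63/395) = 0.02468
ε/(3.7D) = 1.94×10^-4; √(3.17ν²L/(gD³h_f)) = 2.53×10^-5
Q = -0.965·0.02468·ln(2.193×10^-4) = 0.2007 m³/s
Check: V = 1.37 m/s, Re = 7.28×10^5, f = 0.01877, h_f = 1.64 m ≈ 1.63 m ✓

Q ≈ 201 L/s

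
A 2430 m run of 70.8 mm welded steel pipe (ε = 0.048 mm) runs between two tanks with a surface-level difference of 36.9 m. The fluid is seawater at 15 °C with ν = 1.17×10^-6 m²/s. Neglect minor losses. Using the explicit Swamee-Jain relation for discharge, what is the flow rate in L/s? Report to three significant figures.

Swamee-Jain (Type II): Q = -0.965·√(gD⁵h_f/L)·ln[ε/(3.7D) + √(3.17ν²L/(gD³h_f))]
√(gD⁵h_f/L) = √(9.81·0.0708⁵·36.9/2430) = 5.148×10^-4
ε/(3.7D) = 1.83×10^-4; √(3.17ν²L/(gD³h_f)) = 2.86×10^-4
Q = -0.965·5.148×10^-4·ln(4.697×10^-4) = 0.003807 m³/s
Check: V = 0.967 m/s, Re = 5.85×10^4, f = 0.02266, h_f = 37.1 m ≈ 36.9 m ✓

Q ≈ 3.81 L/s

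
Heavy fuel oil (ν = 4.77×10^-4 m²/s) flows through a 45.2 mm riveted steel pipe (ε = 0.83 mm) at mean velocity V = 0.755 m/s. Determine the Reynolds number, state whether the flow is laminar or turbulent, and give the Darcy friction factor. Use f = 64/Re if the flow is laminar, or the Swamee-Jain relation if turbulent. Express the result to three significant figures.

Re ≈ 71.5; laminar; f = 64/Re ≈ 0.895

Re = VD/ν = 0.7550·0.0452/4.77×10^-4 = 71.5
Re < 2300 → laminar → f = 64/Re = 0.8946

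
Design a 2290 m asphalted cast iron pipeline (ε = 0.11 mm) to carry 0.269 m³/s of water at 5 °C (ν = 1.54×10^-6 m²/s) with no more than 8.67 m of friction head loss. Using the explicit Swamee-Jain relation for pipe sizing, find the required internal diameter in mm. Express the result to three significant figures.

D ≈ 485 mm

Swamee-Jain (Type III): D = 0.66·[ε^1.25·(LQ²/(gh_f))^4.75 + ν·Q^9.4·(L/(gh_f))^5.2]^0.04
LQ²/(gh_f) = 1.948; L/(gh_f) = 26.92
Term 1 = ε^1.25·(…)^4.75 = 2.68×10^-4; Term 2 = ν·Q^9.4·(…)^5.2 = 1.84×10^-4
D = 0.66·(2.68×10^-4 + 1.84×10^-4)^0.04 = 0.4850 m = 485 mm
Check: V = 1.46 m/s, Re = 4.59×10^5, f = 0.01587, h_f = 8.10 m ≈ 8.67 m ✓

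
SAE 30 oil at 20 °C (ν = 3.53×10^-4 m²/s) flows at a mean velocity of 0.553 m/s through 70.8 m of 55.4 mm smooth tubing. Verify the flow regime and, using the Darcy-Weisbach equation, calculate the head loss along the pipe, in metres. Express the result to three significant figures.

Re = VD/ν = 0.553·0.05540/3.53×10^-4 = 86.8 → laminar (Re < 2300)
f = 64/Re = 0.7374
h_f = f(L/D)V²/(2g) = 0.7374·(70.8/0.05540)·0.553²/(2·9.81) = 14.69 m

h_f ≈ 14.7 m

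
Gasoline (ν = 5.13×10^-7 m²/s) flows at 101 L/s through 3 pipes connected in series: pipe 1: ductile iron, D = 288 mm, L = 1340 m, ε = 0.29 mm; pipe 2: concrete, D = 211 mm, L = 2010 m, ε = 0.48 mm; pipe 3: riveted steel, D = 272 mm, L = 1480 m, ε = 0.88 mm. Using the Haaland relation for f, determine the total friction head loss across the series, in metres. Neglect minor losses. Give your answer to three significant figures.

H ≈ 133 m

Pipe 1: V = 1.550 m/s, Re = 8.70×10^5, ε/D = 0.00101, f = 0.02001, h_1 = f(L/D)V²/2g = 11.41 m
Pipe 2: V = 2.888 m/s, Re = 1.19×10^6, ε/D = 0.00227, f = 0.02442, h_2 = f(L/D)V²/2g = 98.91 m
Pipe 3: V = 1.738 m/s, Re = 9.22×10^5, ε/D = 0.00324, f = 0.02691, h_3 = f(L/D)V²/2g = 22.55 m
Series → Q common, losses add: H = Σh = 132.9 m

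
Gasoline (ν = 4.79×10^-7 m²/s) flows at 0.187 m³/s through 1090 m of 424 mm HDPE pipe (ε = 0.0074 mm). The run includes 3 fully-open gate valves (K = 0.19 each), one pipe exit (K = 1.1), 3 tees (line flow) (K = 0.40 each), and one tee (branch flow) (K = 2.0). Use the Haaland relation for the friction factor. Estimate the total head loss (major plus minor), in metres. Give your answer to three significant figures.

H_L ≈ 3.11 m

V = 4Q/(πD²) = 1.324 m/s; V²/2g = 0.08940 m
Re = 1.17×10^6, ε/D = 1.75×10^-5 → f = 0.01165 (Haaland)
Major: h_f = f(L/D)·V²/2g = 0.01165·2571·0.08940 = 2.676 m
Minor: ΣK = 4.87; h_m = ΣK·V²/2g = 0.4354 m
Total H_L = 2.676 + 0.4354 = 3.112 m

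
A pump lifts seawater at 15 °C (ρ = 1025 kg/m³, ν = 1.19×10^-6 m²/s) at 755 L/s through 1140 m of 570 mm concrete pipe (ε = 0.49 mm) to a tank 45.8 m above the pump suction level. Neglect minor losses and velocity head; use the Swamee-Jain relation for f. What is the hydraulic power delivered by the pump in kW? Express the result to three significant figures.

P_hyd ≈ 478 kW

V = 4Q/(πD²) = 2.959 m/s; Re = 1.42×10^6; ε/D = 8.60×10^-4; f = 0.01925
h_f = f(L/D)V²/2g = 17.18 m
Total head H = z + h_f = 45.8 + 17.18 = 62.98 m
P_hyd = ρgQH = 1025·9.81·0.755·62.98 = 478.1 kW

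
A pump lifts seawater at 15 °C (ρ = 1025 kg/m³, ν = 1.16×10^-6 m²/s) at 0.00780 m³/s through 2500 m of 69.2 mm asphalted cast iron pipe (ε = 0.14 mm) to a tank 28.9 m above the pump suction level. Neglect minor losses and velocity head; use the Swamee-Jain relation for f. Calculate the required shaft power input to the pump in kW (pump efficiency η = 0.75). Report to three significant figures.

V = 4Q/(πD²) = 2.074 m/s; Re = 1.24×10^5; ε/D = 0.00202; f = 0.02508
h_f = f(L/D)V²/2g = 198.7 m
Total head H = z + h_f = 28.9 + 198.7 = 227.6 m
P_hyd = ρgQH = 1025·9.81·0.00780·227.6 = 17.85 kW
P_shaft = P_hyd/η = 17.85/0.75 = 23.80 kW

P_shaft ≈ 23.8 kW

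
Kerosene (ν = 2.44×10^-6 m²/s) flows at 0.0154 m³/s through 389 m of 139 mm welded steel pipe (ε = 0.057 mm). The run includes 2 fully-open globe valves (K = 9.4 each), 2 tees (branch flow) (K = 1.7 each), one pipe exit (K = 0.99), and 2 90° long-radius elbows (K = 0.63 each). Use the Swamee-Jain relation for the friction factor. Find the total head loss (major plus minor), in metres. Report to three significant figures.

V = 4Q/(πD²) = 1.015 m/s; V²/2g = 0.05249 m
Re = 5.78×10^4, ε/D = 4.10×10^-4 → f = 0.02176 (Swamee-Jain)
Major: h_f = f(L/D)·V²/2g = 0.02176·2799·0.05249 = 3.197 m
Minor: ΣK = 24.4; h_m = ΣK·V²/2g = 1.283 m
Total H_L = 3.197 + 1.283 = 4.481 m

H_L ≈ 4.48 m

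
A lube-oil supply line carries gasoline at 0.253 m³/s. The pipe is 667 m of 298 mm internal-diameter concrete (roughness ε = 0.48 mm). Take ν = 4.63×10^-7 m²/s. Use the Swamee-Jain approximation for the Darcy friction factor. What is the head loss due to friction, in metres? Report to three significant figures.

h_f ≈ 33.4 m

V = 4Q/(πD²) = 4·0.253/(π·0.298²) = 3.627 m/s
Re = VD/ν = 3.627·0.298/4.63×10^-7 = 2.33×10^6 → turbulent
ε/D = 0.48/298 = 0.00161
Swamee-Jain: f = 0.02227
h_f = f(L/D)V²/(2g) = 0.02227·(667/0.298)·3.627²/(2·9.81) = 33.43 m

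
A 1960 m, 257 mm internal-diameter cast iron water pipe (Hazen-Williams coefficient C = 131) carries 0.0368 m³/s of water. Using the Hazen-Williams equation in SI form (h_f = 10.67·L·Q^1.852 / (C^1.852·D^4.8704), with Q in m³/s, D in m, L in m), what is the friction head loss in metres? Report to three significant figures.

h_f ≈ 4.14 m

h_f = 10.67·1960·0.0368^1.852 / (131^1.852·0.257^4.8704) = 4.140 m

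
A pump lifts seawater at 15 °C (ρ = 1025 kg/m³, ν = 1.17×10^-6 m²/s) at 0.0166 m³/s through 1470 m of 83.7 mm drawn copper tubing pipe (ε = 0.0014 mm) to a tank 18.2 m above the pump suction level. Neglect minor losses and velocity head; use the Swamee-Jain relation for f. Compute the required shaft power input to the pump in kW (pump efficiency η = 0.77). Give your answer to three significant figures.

V = 4Q/(πD²) = 3.017 m/s; Re = 2.16×10^5; ε/D = 1.67×10^-5; f = 0.01546
h_f = f(L/D)V²/2g = 126.0 m
Total head H = z + h_f = 18.2 + 126.0 = 144.2 m
P_hyd = ρgQH = 1025·9.81·0.0166·144.2 = 24.07 kW
P_shaft = P_hyd/η = 24.07/0.77 = 31.26 kW

P_shaft ≈ 31.3 kW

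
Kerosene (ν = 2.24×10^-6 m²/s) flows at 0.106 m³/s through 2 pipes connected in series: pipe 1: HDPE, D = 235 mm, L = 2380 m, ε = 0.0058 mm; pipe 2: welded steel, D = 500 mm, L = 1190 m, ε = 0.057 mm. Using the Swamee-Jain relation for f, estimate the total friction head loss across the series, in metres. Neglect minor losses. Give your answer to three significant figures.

Pipe 1: V = 2.444 m/s, Re = 2.56×10^5, ε/D = 2.47×10^-5, f = 0.01507, h_1 = f(L/D)V²/2g = 46.45 m
Pipe 2: V = 0.5399 m/s, Re = 1.21×10^5, ε/D = 1.14×10^-4, f = 0.01793, h_2 = f(L/D)V²/2g = 0.6337 m
Series → Q common, losses add: H = Σh = 47.09 m

H ≈ 47.1 m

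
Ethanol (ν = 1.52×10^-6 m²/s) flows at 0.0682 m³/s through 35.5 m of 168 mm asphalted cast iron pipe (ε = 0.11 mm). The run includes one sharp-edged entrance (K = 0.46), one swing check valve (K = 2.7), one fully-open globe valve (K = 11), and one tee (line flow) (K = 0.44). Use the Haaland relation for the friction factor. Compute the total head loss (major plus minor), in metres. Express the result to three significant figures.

V = 4Q/(πD²) = 3.077 m/s; V²/2g = 0.4825 m
Re = 3.40×10^5, ε/D = 6.55×10^-4 → f = 0.01880 (Haaland)
Major: h_f = f(L/D)·V²/2g = 0.01880·211.3·0.4825 = 1.916 m
Minor: ΣK = 14.6; h_m = ΣK·V²/2g = 7.044 m
Total H_L = 1.916 + 7.044 = 8.960 m

H_L ≈ 8.96 m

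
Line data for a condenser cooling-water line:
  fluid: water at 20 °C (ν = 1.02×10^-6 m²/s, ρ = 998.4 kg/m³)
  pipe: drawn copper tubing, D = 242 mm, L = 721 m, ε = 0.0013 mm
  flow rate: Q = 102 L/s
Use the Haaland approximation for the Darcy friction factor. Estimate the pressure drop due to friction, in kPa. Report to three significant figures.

V = 4Q/(πD²) = 4·0.102/(π·0.242²) = 2.218 m/s
Re = VD/ν = 2.218·0.242/1.02×10^-6 = 5.26×10^5 → turbulent
ε/D = 0.0013/242 = 5.37×10^-6
Haaland: f = 0.01301
h_f = f(L/D)V²/(2g) = 0.01301·(721/0.242)·2.218²/(2·9.81) = 9.712 m
Δp = ρg·h_f = 998.4·9.81·9.712 = 95.13 kPa

Δp ≈ 95.1 kPa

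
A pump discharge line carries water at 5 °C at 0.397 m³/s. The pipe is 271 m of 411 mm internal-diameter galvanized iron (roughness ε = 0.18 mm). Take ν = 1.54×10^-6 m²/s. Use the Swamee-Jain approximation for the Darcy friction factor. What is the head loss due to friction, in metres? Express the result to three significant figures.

V = 4Q/(πD²) = 4·0.397/(π·0.411²) = 2.992 m/s
Re = VD/ν = 2.992·0.411/1.54×10^-6 = 7.99×10^5 → turbulent
ε/D = 0.18/411 = 4.38×10^-4
Swamee-Jain: f = 0.01700
h_f = f(L/D)V²/(2g) = 0.01700·(271/0.411)·2.992²/(2·9.81) = 5.116 m

h_f ≈ 5.12 m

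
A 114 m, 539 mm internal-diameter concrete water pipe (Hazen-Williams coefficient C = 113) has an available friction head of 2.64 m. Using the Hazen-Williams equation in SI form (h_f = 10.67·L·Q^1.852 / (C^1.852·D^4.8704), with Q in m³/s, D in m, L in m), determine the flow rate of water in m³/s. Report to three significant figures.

Rearranging: Q = [h_f·C^1.852·D^4.8704 / (10.67·L)]^(1/1.852)
Q = [2.64·113^1.852·0.539^4.8704 / (10.67·114)]^0.540 = 0.8111 m³/s

Q ≈ 0.811 m³/s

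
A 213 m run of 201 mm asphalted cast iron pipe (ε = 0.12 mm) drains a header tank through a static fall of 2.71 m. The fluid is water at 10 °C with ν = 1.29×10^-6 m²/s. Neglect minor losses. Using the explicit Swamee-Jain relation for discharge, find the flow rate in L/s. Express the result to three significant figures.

Swamee-Jain (Type II): Q = -0.965·√(gD⁵h_f/L)·ln[ε/(3.7D) + √(3.17ν²L/(gD³h_f))]
√(gD⁵h_f/L) = √(9.81·0.201⁵·2.71/213) = 0.006399
ε/(3.7D) = 1.61×10^-4; √(3.17ν²L/(gD³h_f)) = 7.21×10^-5
Q = -0.965·0.006399·ln(2.335×10^-4) = 0.05164 m³/s
Check: V = 1.63 m/s, Re = 2.54×10^5, f = 0.01908, h_f = 2.73 m ≈ 2.71 m ✓

Q ≈ 51.6 L/s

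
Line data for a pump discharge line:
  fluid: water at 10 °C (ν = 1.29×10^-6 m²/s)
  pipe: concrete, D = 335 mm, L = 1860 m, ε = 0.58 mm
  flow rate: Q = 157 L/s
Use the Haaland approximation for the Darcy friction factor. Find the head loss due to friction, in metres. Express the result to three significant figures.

h_f ≈ 20.6 m

V = 4Q/(πD²) = 4·0.157/(π·0.335²) = 1.781 m/s
Re = VD/ν = 1.781·0.335/1.29×10^-6 = 4.63×10^5 → turbulent
ε/D = 0.58/335 = 0.00173
Haaland: f = 0.02298
h_f = f(L/D)V²/(2g) = 0.02298·(1860/0.335)·1.781²/(2·9.81) = 20.63 m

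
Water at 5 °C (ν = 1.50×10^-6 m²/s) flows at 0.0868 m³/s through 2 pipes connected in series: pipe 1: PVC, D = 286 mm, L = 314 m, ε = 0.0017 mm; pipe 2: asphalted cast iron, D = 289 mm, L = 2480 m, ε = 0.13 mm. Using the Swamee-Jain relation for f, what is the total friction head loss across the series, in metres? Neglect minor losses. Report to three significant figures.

Pipe 1: V = 1.351 m/s, Re = 2.58×10^5, ε/D = 5.94×10^-6, f = 0.01486, h_1 = f(L/D)V²/2g = 1.518 m
Pipe 2: V = 1.323 m/s, Re = 2.55×10^5, ε/D = 4.50×10^-4, f = 0.01827, h_2 = f(L/D)V²/2g = 13.99 m
Series → Q common, losses add: H = Σh = 15.51 m

H ≈ 15.5 m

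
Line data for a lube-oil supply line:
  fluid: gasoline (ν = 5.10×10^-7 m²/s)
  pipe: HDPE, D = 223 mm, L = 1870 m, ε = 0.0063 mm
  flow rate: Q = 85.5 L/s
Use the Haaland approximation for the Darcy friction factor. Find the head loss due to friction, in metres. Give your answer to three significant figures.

h_f ≈ 25.0 m

V = 4Q/(πD²) = 4·0.0855/(π·0.223²) = 2.189 m/s
Re = VD/ν = 2.189·0.223/5.10×10^-7 = 9.57×10^5 → turbulent
ε/D = 0.0063/223 = 2.83×10^-5
Haaland: f = 0.01219
h_f = f(L/D)V²/(2g) = 0.01219·(1870/0.223)·2.189²/(2·9.81) = 24.97 m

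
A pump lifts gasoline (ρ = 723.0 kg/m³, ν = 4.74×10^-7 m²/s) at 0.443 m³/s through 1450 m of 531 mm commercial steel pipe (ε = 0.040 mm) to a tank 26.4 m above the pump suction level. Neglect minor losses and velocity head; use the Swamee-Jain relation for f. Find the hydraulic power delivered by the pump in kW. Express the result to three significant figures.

V = 4Q/(πD²) = 2.000 m/s; Re = 2.24×10^6; ε/D = 7.53×10^-5; f = 0.01233
h_f = f(L/D)V²/2g = 6.867 m
Total head H = z + h_f = 26.4 + 6.867 = 33.27 m
P_hyd = ρgQH = 723.0·9.81·0.443·33.27 = 104.5 kW

P_hyd ≈ 105 kW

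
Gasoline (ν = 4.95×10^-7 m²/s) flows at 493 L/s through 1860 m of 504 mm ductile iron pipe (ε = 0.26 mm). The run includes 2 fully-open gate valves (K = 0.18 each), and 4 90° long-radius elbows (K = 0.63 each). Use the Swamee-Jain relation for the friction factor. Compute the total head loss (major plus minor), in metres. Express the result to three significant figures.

V = 4Q/(πD²) = 2.471 m/s; V²/2g = 0.3112 m
Re = 2.52×10^6, ε/D = 5.16×10^-4 → f = 0.01708 (Swamee-Jain)
Major: h_f = f(L/D)·V²/2g = 0.01708·3690·0.3112 = 19.62 m
Minor: ΣK = 2.88; h_m = ΣK·V²/2g = 0.8964 m
Total H_L = 19.62 + 0.8964 = 20.52 m

H_L ≈ 20.5 m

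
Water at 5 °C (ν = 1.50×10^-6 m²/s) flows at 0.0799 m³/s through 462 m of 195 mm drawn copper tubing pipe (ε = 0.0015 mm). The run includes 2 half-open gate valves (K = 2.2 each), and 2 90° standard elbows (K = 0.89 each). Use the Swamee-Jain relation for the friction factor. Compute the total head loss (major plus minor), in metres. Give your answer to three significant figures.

V = 4Q/(πD²) = 2.675 m/s; V²/2g = 0.3648 m
Re = 3.48×10^5, ε/D = 7.69×10^-6 → f = 0.01408 (Swamee-Jain)
Major: h_f = f(L/D)·V²/2g = 0.01408·2369·0.3648 = 12.17 m
Minor: ΣK = 6.18; h_m = ΣK·V²/2g = 2.255 m
Total H_L = 12.17 + 2.255 = 14.43 m

H_L ≈ 14.4 m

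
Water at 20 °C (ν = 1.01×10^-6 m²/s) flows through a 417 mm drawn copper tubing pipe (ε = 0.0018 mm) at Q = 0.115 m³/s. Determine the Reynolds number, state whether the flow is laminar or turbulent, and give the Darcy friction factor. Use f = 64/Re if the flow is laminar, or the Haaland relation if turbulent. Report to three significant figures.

V = 4Q/(πD²) = 0.8420 m/s
Re = VD/ν = 0.8420·0.417/1.01×10^-6 = 3.48×10^5
Re > 4000 → turbulent; ε/D = 4.32×10^-6
Haaland: f = 0.01399

Re ≈ 3.48×10^5; turbulent; f ≈ 0.0140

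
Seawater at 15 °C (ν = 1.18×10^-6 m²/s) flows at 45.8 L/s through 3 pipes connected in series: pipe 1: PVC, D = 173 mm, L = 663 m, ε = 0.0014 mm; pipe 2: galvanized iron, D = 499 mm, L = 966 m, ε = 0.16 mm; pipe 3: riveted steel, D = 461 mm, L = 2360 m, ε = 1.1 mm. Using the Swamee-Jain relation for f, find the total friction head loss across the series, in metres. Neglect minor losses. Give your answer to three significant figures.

H ≈ 11.4 m

Pipe 1: V = 1.948 m/s, Re = 2.86×10^5, ε/D = 8.09×10^-6, f = 0.01460, h_1 = f(L/D)V²/2g = 10.83 m
Pipe 2: V = 0.2342 m/s, Re = 9.90×10^4, ε/D = 3.21×10^-4, f = 0.01963, h_2 = f(L/D)V²/2g = 0.1062 m
Pipe 3: V = 0.2744 m/s, Re = 1.07×10^5, ε/D = 0.00239, f = 0.02621, h_3 = f(L/D)V²/2g = 0.5148 m
Series → Q common, losses add: H = Σh = 11.45 m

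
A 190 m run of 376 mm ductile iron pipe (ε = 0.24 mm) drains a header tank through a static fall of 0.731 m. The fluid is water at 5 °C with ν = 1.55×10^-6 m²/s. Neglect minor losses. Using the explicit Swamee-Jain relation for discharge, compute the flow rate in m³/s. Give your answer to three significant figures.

Swamee-Jain (Type II): Q = -0.965·√(gD⁵h_f/L)·ln[ε/(3.7D) + √(3.17ν²L/(gD³h_f))]
√(gD⁵h_f/L) = √(9.81·0.376⁵·0.731/190) = 0.01684
ε/(3.7D) = 1.73×10^-4; √(3.17ν²L/(gD³h_f)) = 6.16×10^-5
Q = -0.965·0.01684·ln(2.341×10^-4) = 0.1359 m³/s
Check: V = 1.22 m/s, Re = 2.97×10^5, f = 0.01909, h_f = 0.736 m ≈ 0.731 m ✓

Q ≈ 0.136 m³/s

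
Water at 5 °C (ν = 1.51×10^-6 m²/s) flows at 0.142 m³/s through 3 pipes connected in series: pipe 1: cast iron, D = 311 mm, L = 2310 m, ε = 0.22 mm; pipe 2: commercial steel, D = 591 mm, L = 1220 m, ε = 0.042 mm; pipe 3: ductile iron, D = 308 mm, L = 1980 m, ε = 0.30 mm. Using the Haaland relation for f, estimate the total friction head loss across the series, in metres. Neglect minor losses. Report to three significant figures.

H ≈ 49.6 m

Pipe 1: V = 1.869 m/s, Re = 3.85×10^5, ε/D = 7.07×10^-4, f = 0.01897, h_1 = f(L/D)V²/2g = 25.09 m
Pipe 2: V = 0.5176 m/s, Re = 2.03×10^5, ε/D = 7.11×10^-5, f = 0.01595, h_2 = f(L/D)V²/2g = 0.4496 m
Pipe 3: V = 1.906 m/s, Re = 3.89×10^5, ε/D = 9.74×10^-4, f = 0.02023, h_3 = f(L/D)V²/2g = 24.07 m
Series → Q common, losses add: H = Σh = 49.61 m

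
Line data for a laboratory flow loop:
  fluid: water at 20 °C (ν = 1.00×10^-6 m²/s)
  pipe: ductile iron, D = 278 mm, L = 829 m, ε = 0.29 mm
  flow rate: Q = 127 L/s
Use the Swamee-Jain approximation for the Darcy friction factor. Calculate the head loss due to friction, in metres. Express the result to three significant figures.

V = 4Q/(πD²) = 4·0.127/(π·0.278²) = 2.092 m/s
Re = VD/ν = 2.092·0.278/1.00×10^-6 = 5.82×10^5 → turbulent
ε/D = 0.29/278 = 0.00104
Swamee-Jain: f = 0.02045
h_f = f(L/D)V²/(2g) = 0.02045·(829/0.278)·2.092²/(2·9.81) = 13.61 m

h_f ≈ 13.6 m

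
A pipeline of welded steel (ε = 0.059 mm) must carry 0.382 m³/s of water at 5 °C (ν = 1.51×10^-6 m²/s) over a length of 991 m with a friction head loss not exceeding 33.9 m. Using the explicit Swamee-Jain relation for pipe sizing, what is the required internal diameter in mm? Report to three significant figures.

D ≈ 352 mm

Swamee-Jain (Type III): D = 0.66·[ε^1.25·(LQ²/(gh_f))^4.75 + ν·Q^9.4·(L/(gh_f))^5.2]^0.04
LQ²/(gh_f) = 0.4348; L/(gh_f) = 2.980
Term 1 = ε^1.25·(…)^4.75 = 9.90×10^-8; Term 2 = ν·Q^9.4·(…)^5.2 = 5.20×10^-8
D = 0.66·(9.90×10^-8 + 5.20×10^-8)^0.04 = 0.3521 m = 352 mm
Check: V = 3.92 m/s, Re = 9.15×10^5, f = 0.01448, h_f = 32.0 m ≈ 33.9 m ✓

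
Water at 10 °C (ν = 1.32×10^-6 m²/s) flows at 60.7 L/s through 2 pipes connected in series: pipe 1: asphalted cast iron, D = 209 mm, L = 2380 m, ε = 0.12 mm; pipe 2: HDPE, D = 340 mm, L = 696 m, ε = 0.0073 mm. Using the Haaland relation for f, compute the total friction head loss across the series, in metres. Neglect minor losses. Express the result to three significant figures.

Pipe 1: V = 1.769 m/s, Re = 2.80×10^5, ε/D = 5.74×10^-4, f = 0.01857, h_1 = f(L/D)V²/2g = 33.74 m
Pipe 2: V = 0.6686 m/s, Re = 1.72×10^5, ε/D = 2.15×10^-5, f = 0.01608, h_2 = f(L/D)V²/2g = 0.7500 m
Series → Q common, losses add: H = Σh = 34.49 m

H ≈ 34.5 m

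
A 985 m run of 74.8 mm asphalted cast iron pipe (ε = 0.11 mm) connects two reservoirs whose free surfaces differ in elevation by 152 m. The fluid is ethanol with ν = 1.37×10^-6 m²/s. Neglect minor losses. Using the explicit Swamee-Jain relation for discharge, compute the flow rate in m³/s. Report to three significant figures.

Q ≈ 0.0138 m³/s

Swamee-Jain (Type II): Q = -0.965·√(gD⁵h_f/L)·ln[ε/(3.7D) + √(3.17ν²L/(gD³h_f))]
√(gD⁵h_f/L) = √(9.81·0.0748⁵·152/985) = 0.001883
ε/(3.7D) = 3.97×10^-4; √(3.17ν²L/(gD³h_f)) = 9.69×10^-5
Q = -0.965·0.001883·ln(4.944×10^-4) = 0.01383 m³/s
Check: V = 3.15 m/s, Re = 1.72×10^5, f = 0.02305, h_f = 153 m ≈ 152 m ✓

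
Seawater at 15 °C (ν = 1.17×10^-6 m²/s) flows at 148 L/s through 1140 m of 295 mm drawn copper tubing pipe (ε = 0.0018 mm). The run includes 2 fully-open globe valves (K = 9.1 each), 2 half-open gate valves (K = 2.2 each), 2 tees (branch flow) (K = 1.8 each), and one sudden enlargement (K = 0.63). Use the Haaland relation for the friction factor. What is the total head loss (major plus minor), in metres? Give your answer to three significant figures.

H_L ≈ 18.4 m

V = 4Q/(πD²) = 2.165 m/s; V²/2g = 0.2390 m
Re = 5.46×10^5, ε/D = 6.10×10^-6 → f = 0.01293 (Haaland)
Major: h_f = f(L/D)·V²/2g = 0.01293·3864·0.2390 = 11.94 m
Minor: ΣK = 26.8; h_m = ΣK·V²/2g = 6.412 m
Total H_L = 11.94 + 6.412 = 18.35 m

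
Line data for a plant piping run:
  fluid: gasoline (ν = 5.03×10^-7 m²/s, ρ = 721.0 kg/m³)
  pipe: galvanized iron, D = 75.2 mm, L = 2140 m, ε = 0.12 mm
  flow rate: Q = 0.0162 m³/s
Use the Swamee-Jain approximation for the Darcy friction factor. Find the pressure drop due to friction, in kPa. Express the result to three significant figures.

Δp ≈ 3080 kPa

V = 4Q/(πD²) = 4·0.0162/(π·0.0752²) = 3.647 m/s
Re = VD/ν = 3.647·0.0752/5.03×10^-7 = 5.45×10^5 → turbulent
ε/D = 0.12/75.2 = 0.00160
Swamee-Jain: f = 0.02258
h_f = f(L/D)V²/(2g) = 0.02258·(2140/0.0752)·3.647²/(2·9.81) = 435.8 m
Δp = ρg·h_f = 721.0·9.81·435.8 = 3082 kPa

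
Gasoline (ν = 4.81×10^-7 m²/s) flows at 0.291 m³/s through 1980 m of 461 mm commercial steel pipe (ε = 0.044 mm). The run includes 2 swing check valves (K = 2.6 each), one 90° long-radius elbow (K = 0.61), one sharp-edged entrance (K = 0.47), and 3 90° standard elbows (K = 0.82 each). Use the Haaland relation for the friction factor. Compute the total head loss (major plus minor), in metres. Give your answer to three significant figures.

V = 4Q/(πD²) = 1.743 m/s; V²/2g = 0.1549 m
Re = 1.67×10^6, ε/D = 9.54×10^-5 → f = 0.01278 (Haaland)
Major: h_f = f(L/D)·V²/2g = 0.01278·4295·0.1549 = 8.506 m
Minor: ΣK = 8.74; h_m = ΣK·V²/2g = 1.354 m
Total H_L = 8.506 + 1.354 = 9.860 m

H_L ≈ 9.86 m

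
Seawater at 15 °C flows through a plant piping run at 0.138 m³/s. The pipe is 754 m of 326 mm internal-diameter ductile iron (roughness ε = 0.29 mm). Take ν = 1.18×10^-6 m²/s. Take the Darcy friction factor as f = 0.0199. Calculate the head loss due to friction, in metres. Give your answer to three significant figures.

V = 4Q/(πD²) = 4·0.138/(π·0.326²) = 1.653 m/s
h_f = f(L/D)V²/(2g) = 0.01990·(754/0.326)·1.653²/(2·9.81) = 6.412 m

h_f ≈ 6.41 m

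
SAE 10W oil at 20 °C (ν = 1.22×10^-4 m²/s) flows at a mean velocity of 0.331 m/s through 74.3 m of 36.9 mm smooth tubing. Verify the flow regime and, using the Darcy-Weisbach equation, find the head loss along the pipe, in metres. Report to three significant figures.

h_f ≈ 7.19 m

Re = VD/ν = 0.331·0.03690/1.22×10^-4 = 100 → laminar (Re < 2300)
f = 64/Re = 0.6393
h_f = f(L/D)V²/(2g) = 0.6393·(74.3/0.03690)·0.331²/(2·9.81) = 7.188 m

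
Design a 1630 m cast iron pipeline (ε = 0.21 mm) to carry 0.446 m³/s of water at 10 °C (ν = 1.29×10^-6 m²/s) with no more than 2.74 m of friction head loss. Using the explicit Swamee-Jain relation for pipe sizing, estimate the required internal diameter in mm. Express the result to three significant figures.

Swamee-Jain (Type III): D = 0.66·[ε^1.25·(LQ²/(gh_f))^4.75 + ν·Q^9.4·(L/(gh_f))^5.2]^0.04
LQ²/(gh_f) = 12.06; L/(gh_f) = 60.64
Term 1 = ε^1.25·(…)^4.75 = 3.46; Term 2 = ν·Q^9.4·(…)^5.2 = 1.22
D = 0.66·(3.46 + 1.22)^0.04 = 0.7020 m = 702 mm
Check: V = 1.15 m/s, Re = 6.27×10^5, f = 0.01613, h_f = 2.53 m ≈ 2.74 m ✓

D ≈ 702 mm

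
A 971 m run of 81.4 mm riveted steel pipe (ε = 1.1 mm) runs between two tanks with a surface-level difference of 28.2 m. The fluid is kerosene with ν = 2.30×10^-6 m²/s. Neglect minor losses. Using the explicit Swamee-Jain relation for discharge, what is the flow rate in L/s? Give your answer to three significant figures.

Q ≈ 5.38 L/s

Swamee-Jain (Type II): Q = -0.965·√(gD⁵h_f/L)·ln[ε/(3.7D) + √(3.17ν²L/(gD³h_f))]
√(gD⁵h_f/L) = √(9.81·0.0814⁵·28.2/971) = 0.001009
ε/(3.7D) = 0.00365; √(3.17ν²L/(gD³h_f)) = 3.30×10^-4
Q = -0.965·0.001009·ln(0.003983) = 0.005381 m³/s
Check: V = 1.03 m/s, Re = 3.66×10^4, f = 0.04387, h_f = 28.5 m ≈ 28.2 m ✓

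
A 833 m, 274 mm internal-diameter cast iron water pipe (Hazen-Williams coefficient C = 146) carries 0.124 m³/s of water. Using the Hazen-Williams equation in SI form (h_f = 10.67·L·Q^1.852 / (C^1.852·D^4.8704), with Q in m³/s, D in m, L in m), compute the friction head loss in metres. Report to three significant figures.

h_f = 10.67·833·0.124^1.852 / (146^1.852·0.274^4.8704) = 9.996 m

h_f ≈ 10.00 m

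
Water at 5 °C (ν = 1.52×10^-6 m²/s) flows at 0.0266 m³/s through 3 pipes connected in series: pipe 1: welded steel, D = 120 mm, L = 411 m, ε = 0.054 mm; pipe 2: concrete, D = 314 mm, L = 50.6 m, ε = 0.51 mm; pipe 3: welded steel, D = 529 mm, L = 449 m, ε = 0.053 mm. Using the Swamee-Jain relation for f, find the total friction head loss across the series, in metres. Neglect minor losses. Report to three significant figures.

Pipe 1: V = 2.352 m/s, Re = 1.86×10^5, ε/D = 4.50×10^-4, f = 0.01880, h_1 = f(L/D)V²/2g = 18.15 m
Pipe 2: V = 0.3435 m/s, Re = 7.10×10^4, ε/D = 0.00162, f = 0.02498, h_2 = f(L/D)V²/2g = 0.02421 m
Pipe 3: V = 0.1210 m/s, Re = 4.21×10^4, ε/D = 1.00×10^-4, f = 0.02196, h_3 = f(L/D)V²/2g = 0.01391 m
Series → Q common, losses add: H = Σh = 18.19 m

H ≈ 18.2 m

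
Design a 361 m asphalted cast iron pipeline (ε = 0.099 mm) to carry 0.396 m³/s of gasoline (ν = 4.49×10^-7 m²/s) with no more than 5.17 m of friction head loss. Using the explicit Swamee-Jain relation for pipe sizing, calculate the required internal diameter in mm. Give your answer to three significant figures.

D ≈ 427 mm

Swamee-Jain (Type III): D = 0.66·[ε^1.25·(LQ²/(gh_f))^4.75 + ν·Q^9.4·(L/(gh_f))^5.2]^0.04
LQ²/(gh_f) = 1.116; L/(gh_f) = 7.118
Term 1 = ε^1.25·(…)^4.75 = 1.66×10^-5; Term 2 = ν·Q^9.4·(…)^5.2 = 2.01×10^-6
D = 0.66·(1.66×10^-5 + 2.01×10^-6)^0.04 = 0.4269 m = 427 mm
Check: V = 2.77 m/s, Re = 2.63×10^6, f = 0.01458, h_f = 4.81 m ≈ 5.17 m ✓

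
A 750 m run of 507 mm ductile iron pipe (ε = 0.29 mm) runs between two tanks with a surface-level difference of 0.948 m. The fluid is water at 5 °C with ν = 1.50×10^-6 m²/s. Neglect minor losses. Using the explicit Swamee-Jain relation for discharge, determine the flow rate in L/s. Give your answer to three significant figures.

Swamee-Jain (Type II): Q = -0.965·√(gD⁵h_f/L)·ln[ε/(3.7D) + √(3.17ν²L/(gD³h_f))]
√(gD⁵h_f/L) = √(9.81·0.507⁵·0.948/750) = 0.02038
ε/(3.7D) = 1.55×10^-4; √(3.17ν²L/(gD³h_f)) = 6.64×10^-5
Q = -0.965·0.02038·ln(2.210×10^-4) = 0.1655 m³/s
Check: V = 0.820 m/s, Re = 2.77×10^5, f = 0.01883, h_f = 0.955 m ≈ 0.948 m ✓

Q ≈ 166 L/s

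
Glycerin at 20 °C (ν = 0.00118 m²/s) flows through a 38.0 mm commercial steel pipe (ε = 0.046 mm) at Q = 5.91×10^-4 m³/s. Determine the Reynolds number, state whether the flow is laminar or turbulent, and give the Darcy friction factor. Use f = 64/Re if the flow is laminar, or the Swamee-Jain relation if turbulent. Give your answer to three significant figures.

V = 4Q/(πD²) = 0.5211 m/s
Re = VD/ν = 0.5211·0.0380/0.00118 = 16.8
Re < 2300 → laminar → f = 64/Re = 3.814

Re ≈ 16.8; laminar; f = 64/Re ≈ 3.81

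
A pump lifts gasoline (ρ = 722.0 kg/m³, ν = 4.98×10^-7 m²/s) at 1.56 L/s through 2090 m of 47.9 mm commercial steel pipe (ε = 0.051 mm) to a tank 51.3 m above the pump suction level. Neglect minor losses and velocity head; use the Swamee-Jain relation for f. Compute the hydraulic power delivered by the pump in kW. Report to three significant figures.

P_hyd ≈ 0.990 kW

V = 4Q/(πD²) = 0.8657 m/s; Re = 8.33×10^4; ε/D = 0.00106; f = 0.02296
h_f = f(L/D)V²/2g = 38.27 m
Total head H = z + h_f = 51.3 + 38.27 = 89.57 m
P_hyd = ρgQH = 722.0·9.81·0.00156·89.57 = 0.9897 kW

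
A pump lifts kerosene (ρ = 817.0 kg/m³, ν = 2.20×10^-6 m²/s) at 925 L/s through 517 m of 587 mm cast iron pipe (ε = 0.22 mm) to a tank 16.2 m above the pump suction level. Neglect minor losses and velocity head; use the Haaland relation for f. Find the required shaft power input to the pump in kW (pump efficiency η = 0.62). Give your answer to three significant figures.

P_shaft ≈ 296 kW

V = 4Q/(πD²) = 3.418 m/s; Re = 9.12×10^5; ε/D = 3.75×10^-4; f = 0.01629
h_f = f(L/D)V²/2g = 8.544 m
Total head H = z + h_f = 16.2 + 8.544 = 24.74 m
P_hyd = ρgQH = 817.0·9.81·0.925·24.74 = 183.4 kW
P_shaft = P_hyd/η = 183.4/0.62 = 295.9 kW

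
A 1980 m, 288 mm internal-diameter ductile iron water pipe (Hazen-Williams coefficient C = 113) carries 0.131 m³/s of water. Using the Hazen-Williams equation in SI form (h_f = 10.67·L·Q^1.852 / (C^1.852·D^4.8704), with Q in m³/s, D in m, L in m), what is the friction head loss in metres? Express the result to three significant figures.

h_f = 10.67·1980·0.131^1.852 / (113^1.852·0.288^4.8704) = 33.17 m

h_f ≈ 33.2 m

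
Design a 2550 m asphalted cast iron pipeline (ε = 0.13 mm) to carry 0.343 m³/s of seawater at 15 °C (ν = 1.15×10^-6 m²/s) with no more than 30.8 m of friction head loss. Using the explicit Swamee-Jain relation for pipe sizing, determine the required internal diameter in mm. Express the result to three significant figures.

Swamee-Jain (Type III): D = 0.66·[ε^1.25·(LQ²/(gh_f))^4.75 + ν·Q^9.4·(L/(gh_f))^5.2]^0.04
LQ²/(gh_f) = 0.9929; L/(gh_f) = 8.440
Term 1 = ε^1.25·(…)^4.75 = 1.34×10^-5; Term 2 = ν·Q^9.4·(…)^5.2 = 3.23×10^-6
D = 0.66·(1.34×10^-5 + 3.23×10^-6)^0.04 = 0.4250 m = 425 mm
Check: V = 2.42 m/s, Re = 8.94×10^5, f = 0.01589, h_f = 28.4 m ≈ 30.8 m ✓

D ≈ 425 mm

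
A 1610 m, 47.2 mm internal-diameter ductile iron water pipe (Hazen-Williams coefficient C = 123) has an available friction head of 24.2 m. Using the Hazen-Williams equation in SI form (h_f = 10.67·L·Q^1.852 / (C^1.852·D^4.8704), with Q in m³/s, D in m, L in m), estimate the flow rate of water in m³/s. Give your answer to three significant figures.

Q ≈ 0.00116 m³/s

Rearranging: Q = [h_f·C^1.852·D^4.8704 / (10.67·L)]^(1/1.852)
Q = [24.2·123^1.852·0.0472^4.8704 / (10.67·1610)]^0.540 = 0.001156 m³/s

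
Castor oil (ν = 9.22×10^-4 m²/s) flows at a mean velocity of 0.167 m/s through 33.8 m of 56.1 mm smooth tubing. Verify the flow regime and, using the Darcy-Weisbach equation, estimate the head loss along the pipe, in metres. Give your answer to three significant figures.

h_f ≈ 5.39 m

Re = VD/ν = 0.167·0.05610/9.22×10^-4 = 10.2 → laminar (Re < 2300)
f = 64/Re = 6.298
h_f = f(L/D)V²/(2g) = 6.298·(33.8/0.05610)·0.167²/(2·9.81) = 5.394 m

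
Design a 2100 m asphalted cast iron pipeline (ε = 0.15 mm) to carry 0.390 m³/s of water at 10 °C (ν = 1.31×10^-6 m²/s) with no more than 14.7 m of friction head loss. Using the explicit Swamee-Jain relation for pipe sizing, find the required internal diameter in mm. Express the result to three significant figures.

Swamee-Jain (Type III): D = 0.66·[ε^1.25·(LQ²/(gh_f))^4.75 + ν·Q^9.4·(L/(gh_f))^5.2]^0.04
LQ²/(gh_f) = 2.215; L/(gh_f) = 14.56
Term 1 = ε^1.25·(…)^4.75 = 7.25×10^-4; Term 2 = ν·Q^9.4·(…)^5.2 = 2.10×10^-4
D = 0.66·(7.25×10^-4 + 2.10×10^-4)^0.04 = 0.4993 m = 499 mm
Check: V = 1.99 m/s, Re = 7.59×10^5, f = 0.01597, h_f = 13.6 m ≈ 14.7 m ✓

D ≈ 499 mm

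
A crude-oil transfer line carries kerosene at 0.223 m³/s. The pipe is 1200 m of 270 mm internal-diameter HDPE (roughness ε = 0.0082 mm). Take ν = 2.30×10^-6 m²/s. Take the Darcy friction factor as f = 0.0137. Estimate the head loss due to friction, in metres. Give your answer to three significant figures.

h_f ≈ 47.1 m

V = 4Q/(πD²) = 4·0.223/(π·0.270²) = 3.895 m/s
h_f = f(L/D)V²/(2g) = 0.01370·(1200/0.270)·3.895²/(2·9.81) = 47.08 m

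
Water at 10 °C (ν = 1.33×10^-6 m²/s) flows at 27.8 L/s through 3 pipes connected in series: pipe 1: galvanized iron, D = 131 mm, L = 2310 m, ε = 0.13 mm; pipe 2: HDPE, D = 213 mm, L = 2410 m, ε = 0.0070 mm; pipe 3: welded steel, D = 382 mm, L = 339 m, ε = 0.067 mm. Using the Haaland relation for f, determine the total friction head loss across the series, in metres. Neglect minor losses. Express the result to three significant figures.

Pipe 1: V = 2.063 m/s, Re = 2.03×10^5, ε/D = 9.92×10^-4, f = 0.02086, h_1 = f(L/D)V²/2g = 79.77 m
Pipe 2: V = 0.7802 m/s, Re = 1.25×10^5, ε/D = 3.29×10^-5, f = 0.01718, h_2 = f(L/D)V²/2g = 6.030 m
Pipe 3: V = 0.2426 m/s, Re = 6.97×10^4, ε/D = 1.75×10^-4, f = 0.01989, h_3 = f(L/D)V²/2g = 0.05292 m
Series → Q common, losses add: H = Σh = 85.86 m

H ≈ 85.9 m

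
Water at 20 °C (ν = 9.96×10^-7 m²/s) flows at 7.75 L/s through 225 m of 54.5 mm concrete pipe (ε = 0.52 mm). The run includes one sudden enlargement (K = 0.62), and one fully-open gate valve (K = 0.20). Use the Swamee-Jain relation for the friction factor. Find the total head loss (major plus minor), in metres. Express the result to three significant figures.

H_L ≈ 88.3 m

V = 4Q/(πD²) = 3.322 m/s; V²/2g = 0.5625 m
Re = 1.82×10^5, ε/D = 0.00954 → f = 0.03782 (Swamee-Jain)
Major: h_f = f(L/D)·V²/2g = 0.03782·4128·0.5625 = 87.83 m
Minor: ΣK = 0.820; h_m = ΣK·V²/2g = 0.4613 m
Total H_L = 87.83 + 0.4613 = 88.29 m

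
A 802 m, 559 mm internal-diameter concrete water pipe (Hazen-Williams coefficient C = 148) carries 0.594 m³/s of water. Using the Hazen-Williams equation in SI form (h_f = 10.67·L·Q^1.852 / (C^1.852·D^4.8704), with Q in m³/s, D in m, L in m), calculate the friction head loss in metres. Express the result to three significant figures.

h_f = 10.67·802·0.594^1.852 / (148^1.852·0.559^4.8704) = 5.300 m

h_f ≈ 5.30 m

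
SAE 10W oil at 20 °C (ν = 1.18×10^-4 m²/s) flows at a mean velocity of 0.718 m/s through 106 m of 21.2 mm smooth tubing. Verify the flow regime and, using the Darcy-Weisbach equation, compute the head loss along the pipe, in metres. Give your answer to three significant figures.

h_f ≈ 65.2 m

Re = VD/ν = 0.718·0.02120/1.18×10^-4 = 129 → laminar (Re < 2300)
f = 64/Re = 0.4961
h_f = f(L/D)V²/(2g) = 0.4961·(106/0.02120)·0.718²/(2·9.81) = 65.18 m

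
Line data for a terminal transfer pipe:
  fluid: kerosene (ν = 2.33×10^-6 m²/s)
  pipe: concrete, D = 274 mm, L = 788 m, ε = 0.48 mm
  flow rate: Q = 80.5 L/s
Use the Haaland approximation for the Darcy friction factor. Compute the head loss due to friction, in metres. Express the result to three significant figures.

V = 4Q/(πD²) = 4·0.0805/(π·0.274²) = 1.365 m/s
Re = VD/ν = 1.365·0.274/2.33×10^-6 = 1.61×10^5 → turbulent
ε/D = 0.48/274 = 0.00175
Haaland: f = 0.02372
h_f = f(L/D)V²/(2g) = 0.02372·(788/0.274)·1.365²/(2·9.81) = 6.480 m

h_f ≈ 6.48 m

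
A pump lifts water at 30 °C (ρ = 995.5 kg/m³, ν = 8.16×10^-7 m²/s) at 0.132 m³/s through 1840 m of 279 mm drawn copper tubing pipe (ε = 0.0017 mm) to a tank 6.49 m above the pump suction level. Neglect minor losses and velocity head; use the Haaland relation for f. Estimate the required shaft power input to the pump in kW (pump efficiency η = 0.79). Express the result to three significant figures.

V = 4Q/(πD²) = 2.159 m/s; Re = 7.38×10^5; ε/D = 6.09×10^-6; f = 0.01229
h_f = f(L/D)V²/2g = 19.25 m
Total head H = z + h_f = 6.49 + 19.25 = 25.74 m
P_hyd = ρgQH = 995.5·9.81·0.132·25.74 = 33.19 kW
P_shaft = P_hyd/η = 33.19/0.79 = 42.01 kW

P_shaft ≈ 42.0 kW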